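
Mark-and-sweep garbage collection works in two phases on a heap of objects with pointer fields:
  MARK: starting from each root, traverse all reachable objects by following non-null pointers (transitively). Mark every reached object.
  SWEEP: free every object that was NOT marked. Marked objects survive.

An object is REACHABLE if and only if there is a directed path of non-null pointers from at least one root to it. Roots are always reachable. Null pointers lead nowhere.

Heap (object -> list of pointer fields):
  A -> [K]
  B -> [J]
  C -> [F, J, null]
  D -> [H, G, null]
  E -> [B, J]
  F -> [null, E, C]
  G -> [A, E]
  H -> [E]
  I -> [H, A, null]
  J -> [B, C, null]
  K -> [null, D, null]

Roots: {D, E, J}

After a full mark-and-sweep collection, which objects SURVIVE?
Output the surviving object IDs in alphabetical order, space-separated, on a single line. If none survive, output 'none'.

Roots: D E J
Mark D: refs=H G null, marked=D
Mark E: refs=B J, marked=D E
Mark J: refs=B C null, marked=D E J
Mark H: refs=E, marked=D E H J
Mark G: refs=A E, marked=D E G H J
Mark B: refs=J, marked=B D E G H J
Mark C: refs=F J null, marked=B C D E G H J
Mark A: refs=K, marked=A B C D E G H J
Mark F: refs=null E C, marked=A B C D E F G H J
Mark K: refs=null D null, marked=A B C D E F G H J K
Unmarked (collected): I

Answer: A B C D E F G H J K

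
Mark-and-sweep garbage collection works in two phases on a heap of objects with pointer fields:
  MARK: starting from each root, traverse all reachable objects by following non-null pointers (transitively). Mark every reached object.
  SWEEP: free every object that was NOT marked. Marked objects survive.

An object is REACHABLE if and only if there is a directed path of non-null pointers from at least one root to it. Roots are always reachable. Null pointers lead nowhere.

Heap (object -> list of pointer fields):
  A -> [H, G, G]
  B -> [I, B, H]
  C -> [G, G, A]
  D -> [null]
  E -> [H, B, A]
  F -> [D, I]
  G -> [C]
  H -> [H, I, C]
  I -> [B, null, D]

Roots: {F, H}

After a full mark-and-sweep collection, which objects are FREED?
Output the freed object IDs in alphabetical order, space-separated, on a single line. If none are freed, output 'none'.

Roots: F H
Mark F: refs=D I, marked=F
Mark H: refs=H I C, marked=F H
Mark D: refs=null, marked=D F H
Mark I: refs=B null D, marked=D F H I
Mark C: refs=G G A, marked=C D F H I
Mark B: refs=I B H, marked=B C D F H I
Mark G: refs=C, marked=B C D F G H I
Mark A: refs=H G G, marked=A B C D F G H I
Unmarked (collected): E

Answer: E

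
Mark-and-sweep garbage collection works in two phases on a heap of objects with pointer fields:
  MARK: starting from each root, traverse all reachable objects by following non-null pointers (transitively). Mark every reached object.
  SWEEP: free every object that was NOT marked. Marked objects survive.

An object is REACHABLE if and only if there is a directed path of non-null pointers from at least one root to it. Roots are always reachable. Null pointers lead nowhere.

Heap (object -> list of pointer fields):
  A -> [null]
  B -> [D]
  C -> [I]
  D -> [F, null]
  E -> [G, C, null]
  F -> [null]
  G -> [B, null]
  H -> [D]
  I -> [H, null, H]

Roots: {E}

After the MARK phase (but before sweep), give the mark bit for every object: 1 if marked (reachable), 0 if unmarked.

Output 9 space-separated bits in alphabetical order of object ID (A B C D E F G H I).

Roots: E
Mark E: refs=G C null, marked=E
Mark G: refs=B null, marked=E G
Mark C: refs=I, marked=C E G
Mark B: refs=D, marked=B C E G
Mark I: refs=H null H, marked=B C E G I
Mark D: refs=F null, marked=B C D E G I
Mark H: refs=D, marked=B C D E G H I
Mark F: refs=null, marked=B C D E F G H I
Unmarked (collected): A

Answer: 0 1 1 1 1 1 1 1 1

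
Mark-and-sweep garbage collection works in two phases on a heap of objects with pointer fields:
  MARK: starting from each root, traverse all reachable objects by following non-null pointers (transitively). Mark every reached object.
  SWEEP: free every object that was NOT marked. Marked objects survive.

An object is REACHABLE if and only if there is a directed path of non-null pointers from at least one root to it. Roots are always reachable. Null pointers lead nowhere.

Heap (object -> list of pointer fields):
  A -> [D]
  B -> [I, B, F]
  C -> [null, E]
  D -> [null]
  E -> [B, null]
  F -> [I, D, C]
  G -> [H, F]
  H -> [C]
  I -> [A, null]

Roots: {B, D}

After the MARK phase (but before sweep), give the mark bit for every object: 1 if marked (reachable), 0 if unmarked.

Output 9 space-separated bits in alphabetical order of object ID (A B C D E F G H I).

Roots: B D
Mark B: refs=I B F, marked=B
Mark D: refs=null, marked=B D
Mark I: refs=A null, marked=B D I
Mark F: refs=I D C, marked=B D F I
Mark A: refs=D, marked=A B D F I
Mark C: refs=null E, marked=A B C D F I
Mark E: refs=B null, marked=A B C D E F I
Unmarked (collected): G H

Answer: 1 1 1 1 1 1 0 0 1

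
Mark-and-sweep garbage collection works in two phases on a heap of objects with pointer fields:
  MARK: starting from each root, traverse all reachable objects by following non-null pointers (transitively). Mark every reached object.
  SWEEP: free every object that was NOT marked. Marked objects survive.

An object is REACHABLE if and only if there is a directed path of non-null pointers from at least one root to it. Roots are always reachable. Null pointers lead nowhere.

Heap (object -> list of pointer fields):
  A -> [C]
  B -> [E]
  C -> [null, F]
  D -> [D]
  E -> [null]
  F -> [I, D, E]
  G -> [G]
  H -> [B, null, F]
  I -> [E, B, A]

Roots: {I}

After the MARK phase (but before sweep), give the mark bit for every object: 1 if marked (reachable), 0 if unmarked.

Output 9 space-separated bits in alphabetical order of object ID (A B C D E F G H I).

Answer: 1 1 1 1 1 1 0 0 1

Derivation:
Roots: I
Mark I: refs=E B A, marked=I
Mark E: refs=null, marked=E I
Mark B: refs=E, marked=B E I
Mark A: refs=C, marked=A B E I
Mark C: refs=null F, marked=A B C E I
Mark F: refs=I D E, marked=A B C E F I
Mark D: refs=D, marked=A B C D E F I
Unmarked (collected): G H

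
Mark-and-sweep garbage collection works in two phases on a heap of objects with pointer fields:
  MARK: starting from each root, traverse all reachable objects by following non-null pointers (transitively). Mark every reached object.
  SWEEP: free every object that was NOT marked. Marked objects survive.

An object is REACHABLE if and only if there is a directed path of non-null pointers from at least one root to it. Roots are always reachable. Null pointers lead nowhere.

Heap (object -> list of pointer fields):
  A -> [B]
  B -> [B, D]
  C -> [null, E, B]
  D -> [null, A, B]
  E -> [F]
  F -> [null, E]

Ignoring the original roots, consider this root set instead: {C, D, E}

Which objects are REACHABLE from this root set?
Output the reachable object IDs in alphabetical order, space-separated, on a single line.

Roots: C D E
Mark C: refs=null E B, marked=C
Mark D: refs=null A B, marked=C D
Mark E: refs=F, marked=C D E
Mark B: refs=B D, marked=B C D E
Mark A: refs=B, marked=A B C D E
Mark F: refs=null E, marked=A B C D E F
Unmarked (collected): (none)

Answer: A B C D E F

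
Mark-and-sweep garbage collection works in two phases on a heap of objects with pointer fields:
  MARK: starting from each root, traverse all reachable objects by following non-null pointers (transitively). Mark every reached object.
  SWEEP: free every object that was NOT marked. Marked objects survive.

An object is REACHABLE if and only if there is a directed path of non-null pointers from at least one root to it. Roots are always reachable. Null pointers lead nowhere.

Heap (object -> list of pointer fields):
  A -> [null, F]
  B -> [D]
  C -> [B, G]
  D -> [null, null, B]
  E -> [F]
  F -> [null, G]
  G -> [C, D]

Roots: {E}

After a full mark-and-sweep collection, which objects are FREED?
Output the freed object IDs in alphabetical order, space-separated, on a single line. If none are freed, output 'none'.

Answer: A

Derivation:
Roots: E
Mark E: refs=F, marked=E
Mark F: refs=null G, marked=E F
Mark G: refs=C D, marked=E F G
Mark C: refs=B G, marked=C E F G
Mark D: refs=null null B, marked=C D E F G
Mark B: refs=D, marked=B C D E F G
Unmarked (collected): A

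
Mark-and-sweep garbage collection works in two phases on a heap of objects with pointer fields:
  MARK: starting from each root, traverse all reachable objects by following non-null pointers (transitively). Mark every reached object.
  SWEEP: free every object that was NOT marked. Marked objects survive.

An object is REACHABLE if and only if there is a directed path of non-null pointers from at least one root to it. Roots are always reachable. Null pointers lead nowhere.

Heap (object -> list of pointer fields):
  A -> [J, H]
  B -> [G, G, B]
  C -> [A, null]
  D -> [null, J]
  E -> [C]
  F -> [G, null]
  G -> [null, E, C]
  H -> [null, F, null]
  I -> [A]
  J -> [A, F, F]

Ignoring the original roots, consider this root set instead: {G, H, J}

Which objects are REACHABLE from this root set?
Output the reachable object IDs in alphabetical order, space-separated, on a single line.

Answer: A C E F G H J

Derivation:
Roots: G H J
Mark G: refs=null E C, marked=G
Mark H: refs=null F null, marked=G H
Mark J: refs=A F F, marked=G H J
Mark E: refs=C, marked=E G H J
Mark C: refs=A null, marked=C E G H J
Mark F: refs=G null, marked=C E F G H J
Mark A: refs=J H, marked=A C E F G H J
Unmarked (collected): B D I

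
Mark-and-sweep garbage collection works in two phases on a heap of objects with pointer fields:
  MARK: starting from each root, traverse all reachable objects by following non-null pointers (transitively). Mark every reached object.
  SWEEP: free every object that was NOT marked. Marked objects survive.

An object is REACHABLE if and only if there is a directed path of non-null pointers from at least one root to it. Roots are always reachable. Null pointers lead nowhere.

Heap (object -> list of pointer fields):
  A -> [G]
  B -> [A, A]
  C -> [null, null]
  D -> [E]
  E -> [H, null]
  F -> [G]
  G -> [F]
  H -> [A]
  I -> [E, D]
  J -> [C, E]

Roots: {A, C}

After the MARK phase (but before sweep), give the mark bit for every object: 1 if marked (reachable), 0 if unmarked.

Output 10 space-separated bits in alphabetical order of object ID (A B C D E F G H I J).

Answer: 1 0 1 0 0 1 1 0 0 0

Derivation:
Roots: A C
Mark A: refs=G, marked=A
Mark C: refs=null null, marked=A C
Mark G: refs=F, marked=A C G
Mark F: refs=G, marked=A C F G
Unmarked (collected): B D E H I J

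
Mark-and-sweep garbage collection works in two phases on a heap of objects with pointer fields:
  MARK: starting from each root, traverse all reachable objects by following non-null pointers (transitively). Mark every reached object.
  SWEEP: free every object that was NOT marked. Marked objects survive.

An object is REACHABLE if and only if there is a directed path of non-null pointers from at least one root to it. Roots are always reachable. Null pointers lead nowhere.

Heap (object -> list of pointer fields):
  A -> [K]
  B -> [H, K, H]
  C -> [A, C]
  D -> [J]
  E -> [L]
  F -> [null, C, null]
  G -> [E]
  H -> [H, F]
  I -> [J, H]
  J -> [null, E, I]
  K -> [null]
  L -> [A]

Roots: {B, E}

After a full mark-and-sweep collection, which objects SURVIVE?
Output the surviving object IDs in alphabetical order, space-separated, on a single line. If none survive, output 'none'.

Roots: B E
Mark B: refs=H K H, marked=B
Mark E: refs=L, marked=B E
Mark H: refs=H F, marked=B E H
Mark K: refs=null, marked=B E H K
Mark L: refs=A, marked=B E H K L
Mark F: refs=null C null, marked=B E F H K L
Mark A: refs=K, marked=A B E F H K L
Mark C: refs=A C, marked=A B C E F H K L
Unmarked (collected): D G I J

Answer: A B C E F H K L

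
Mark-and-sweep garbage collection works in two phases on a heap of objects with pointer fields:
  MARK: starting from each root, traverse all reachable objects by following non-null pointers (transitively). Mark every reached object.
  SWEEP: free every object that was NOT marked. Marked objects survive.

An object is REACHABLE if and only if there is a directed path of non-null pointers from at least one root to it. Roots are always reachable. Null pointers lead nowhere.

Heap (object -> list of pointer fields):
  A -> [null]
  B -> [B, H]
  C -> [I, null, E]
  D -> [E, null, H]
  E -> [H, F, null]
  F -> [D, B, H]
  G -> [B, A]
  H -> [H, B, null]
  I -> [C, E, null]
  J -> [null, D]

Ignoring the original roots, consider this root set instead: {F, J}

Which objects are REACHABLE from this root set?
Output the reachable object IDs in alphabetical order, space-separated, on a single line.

Roots: F J
Mark F: refs=D B H, marked=F
Mark J: refs=null D, marked=F J
Mark D: refs=E null H, marked=D F J
Mark B: refs=B H, marked=B D F J
Mark H: refs=H B null, marked=B D F H J
Mark E: refs=H F null, marked=B D E F H J
Unmarked (collected): A C G I

Answer: B D E F H J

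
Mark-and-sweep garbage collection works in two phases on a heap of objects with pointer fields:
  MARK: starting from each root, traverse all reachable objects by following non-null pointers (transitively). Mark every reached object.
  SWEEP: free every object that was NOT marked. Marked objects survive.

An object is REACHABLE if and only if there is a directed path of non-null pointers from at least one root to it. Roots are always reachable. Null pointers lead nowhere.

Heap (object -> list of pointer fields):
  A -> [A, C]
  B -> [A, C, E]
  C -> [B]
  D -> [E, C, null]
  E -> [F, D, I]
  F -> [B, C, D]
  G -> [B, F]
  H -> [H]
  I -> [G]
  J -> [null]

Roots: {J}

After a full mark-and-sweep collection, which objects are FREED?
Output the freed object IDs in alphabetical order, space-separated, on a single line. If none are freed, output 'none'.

Roots: J
Mark J: refs=null, marked=J
Unmarked (collected): A B C D E F G H I

Answer: A B C D E F G H I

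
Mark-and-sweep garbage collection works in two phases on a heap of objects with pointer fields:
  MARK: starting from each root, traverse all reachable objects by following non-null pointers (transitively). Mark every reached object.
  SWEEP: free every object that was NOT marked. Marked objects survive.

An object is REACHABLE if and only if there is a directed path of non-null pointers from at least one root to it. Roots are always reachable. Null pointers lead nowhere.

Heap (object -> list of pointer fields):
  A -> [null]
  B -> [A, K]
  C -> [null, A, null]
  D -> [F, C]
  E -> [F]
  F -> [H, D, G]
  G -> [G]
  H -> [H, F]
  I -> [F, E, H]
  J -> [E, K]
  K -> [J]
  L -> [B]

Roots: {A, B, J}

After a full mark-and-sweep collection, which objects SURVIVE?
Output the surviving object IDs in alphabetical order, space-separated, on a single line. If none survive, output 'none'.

Roots: A B J
Mark A: refs=null, marked=A
Mark B: refs=A K, marked=A B
Mark J: refs=E K, marked=A B J
Mark K: refs=J, marked=A B J K
Mark E: refs=F, marked=A B E J K
Mark F: refs=H D G, marked=A B E F J K
Mark H: refs=H F, marked=A B E F H J K
Mark D: refs=F C, marked=A B D E F H J K
Mark G: refs=G, marked=A B D E F G H J K
Mark C: refs=null A null, marked=A B C D E F G H J K
Unmarked (collected): I L

Answer: A B C D E F G H J K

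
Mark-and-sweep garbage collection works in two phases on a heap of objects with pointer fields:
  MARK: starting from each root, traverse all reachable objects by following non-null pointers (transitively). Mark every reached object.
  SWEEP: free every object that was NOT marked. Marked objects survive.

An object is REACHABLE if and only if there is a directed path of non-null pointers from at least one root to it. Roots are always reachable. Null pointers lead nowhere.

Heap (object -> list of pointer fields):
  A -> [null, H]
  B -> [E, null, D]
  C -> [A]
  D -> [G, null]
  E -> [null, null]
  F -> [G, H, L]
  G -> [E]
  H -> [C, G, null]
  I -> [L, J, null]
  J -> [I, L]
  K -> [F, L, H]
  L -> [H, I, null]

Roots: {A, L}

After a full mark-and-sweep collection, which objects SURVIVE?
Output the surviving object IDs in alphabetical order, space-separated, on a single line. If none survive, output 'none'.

Roots: A L
Mark A: refs=null H, marked=A
Mark L: refs=H I null, marked=A L
Mark H: refs=C G null, marked=A H L
Mark I: refs=L J null, marked=A H I L
Mark C: refs=A, marked=A C H I L
Mark G: refs=E, marked=A C G H I L
Mark J: refs=I L, marked=A C G H I J L
Mark E: refs=null null, marked=A C E G H I J L
Unmarked (collected): B D F K

Answer: A C E G H I J L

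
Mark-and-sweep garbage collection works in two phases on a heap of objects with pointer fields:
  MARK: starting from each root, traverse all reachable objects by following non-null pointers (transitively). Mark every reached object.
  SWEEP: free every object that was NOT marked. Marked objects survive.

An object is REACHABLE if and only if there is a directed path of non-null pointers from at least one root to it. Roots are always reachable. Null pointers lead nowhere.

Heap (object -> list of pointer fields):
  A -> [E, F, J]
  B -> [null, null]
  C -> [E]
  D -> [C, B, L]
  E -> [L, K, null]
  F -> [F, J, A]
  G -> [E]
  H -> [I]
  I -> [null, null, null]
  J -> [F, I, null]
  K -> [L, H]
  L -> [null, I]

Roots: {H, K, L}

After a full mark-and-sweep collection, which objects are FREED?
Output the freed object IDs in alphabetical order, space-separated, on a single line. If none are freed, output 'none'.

Answer: A B C D E F G J

Derivation:
Roots: H K L
Mark H: refs=I, marked=H
Mark K: refs=L H, marked=H K
Mark L: refs=null I, marked=H K L
Mark I: refs=null null null, marked=H I K L
Unmarked (collected): A B C D E F G J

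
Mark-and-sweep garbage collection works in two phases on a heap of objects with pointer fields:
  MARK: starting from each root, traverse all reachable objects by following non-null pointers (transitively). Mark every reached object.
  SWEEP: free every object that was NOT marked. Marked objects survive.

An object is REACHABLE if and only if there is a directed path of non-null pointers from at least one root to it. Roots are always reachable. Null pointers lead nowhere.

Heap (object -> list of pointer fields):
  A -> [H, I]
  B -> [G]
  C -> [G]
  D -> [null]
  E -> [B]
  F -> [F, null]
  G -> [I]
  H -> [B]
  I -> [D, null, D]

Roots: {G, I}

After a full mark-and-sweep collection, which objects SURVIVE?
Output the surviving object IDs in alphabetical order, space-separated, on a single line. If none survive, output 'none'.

Roots: G I
Mark G: refs=I, marked=G
Mark I: refs=D null D, marked=G I
Mark D: refs=null, marked=D G I
Unmarked (collected): A B C E F H

Answer: D G I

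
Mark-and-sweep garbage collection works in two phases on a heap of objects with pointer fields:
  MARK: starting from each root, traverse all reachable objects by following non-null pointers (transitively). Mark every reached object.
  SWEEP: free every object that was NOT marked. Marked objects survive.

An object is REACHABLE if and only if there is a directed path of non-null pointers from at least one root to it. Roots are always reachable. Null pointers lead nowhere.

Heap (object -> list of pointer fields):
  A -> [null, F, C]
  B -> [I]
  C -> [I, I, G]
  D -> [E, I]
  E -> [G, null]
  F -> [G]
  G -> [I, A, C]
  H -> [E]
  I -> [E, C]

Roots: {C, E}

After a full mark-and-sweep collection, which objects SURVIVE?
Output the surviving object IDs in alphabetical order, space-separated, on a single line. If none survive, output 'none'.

Answer: A C E F G I

Derivation:
Roots: C E
Mark C: refs=I I G, marked=C
Mark E: refs=G null, marked=C E
Mark I: refs=E C, marked=C E I
Mark G: refs=I A C, marked=C E G I
Mark A: refs=null F C, marked=A C E G I
Mark F: refs=G, marked=A C E F G I
Unmarked (collected): B D H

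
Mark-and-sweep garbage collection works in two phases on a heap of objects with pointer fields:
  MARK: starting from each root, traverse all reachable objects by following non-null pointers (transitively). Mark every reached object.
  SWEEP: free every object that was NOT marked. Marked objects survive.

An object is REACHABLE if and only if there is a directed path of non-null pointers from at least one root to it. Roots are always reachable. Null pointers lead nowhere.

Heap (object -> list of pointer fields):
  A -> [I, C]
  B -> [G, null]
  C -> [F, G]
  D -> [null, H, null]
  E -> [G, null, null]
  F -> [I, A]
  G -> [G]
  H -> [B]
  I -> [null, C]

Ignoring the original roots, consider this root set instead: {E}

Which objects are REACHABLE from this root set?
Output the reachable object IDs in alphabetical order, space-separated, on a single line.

Answer: E G

Derivation:
Roots: E
Mark E: refs=G null null, marked=E
Mark G: refs=G, marked=E G
Unmarked (collected): A B C D F H I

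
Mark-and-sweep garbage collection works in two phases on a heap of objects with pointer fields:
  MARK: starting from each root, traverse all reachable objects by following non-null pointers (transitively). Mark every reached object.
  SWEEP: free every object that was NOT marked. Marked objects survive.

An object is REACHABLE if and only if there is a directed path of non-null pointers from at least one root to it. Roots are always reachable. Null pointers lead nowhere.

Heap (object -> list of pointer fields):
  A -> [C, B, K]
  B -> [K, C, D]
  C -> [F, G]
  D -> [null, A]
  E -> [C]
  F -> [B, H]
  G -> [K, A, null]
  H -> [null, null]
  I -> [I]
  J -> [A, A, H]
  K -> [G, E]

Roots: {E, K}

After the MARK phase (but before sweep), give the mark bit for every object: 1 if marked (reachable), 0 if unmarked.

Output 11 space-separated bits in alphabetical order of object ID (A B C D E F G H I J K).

Answer: 1 1 1 1 1 1 1 1 0 0 1

Derivation:
Roots: E K
Mark E: refs=C, marked=E
Mark K: refs=G E, marked=E K
Mark C: refs=F G, marked=C E K
Mark G: refs=K A null, marked=C E G K
Mark F: refs=B H, marked=C E F G K
Mark A: refs=C B K, marked=A C E F G K
Mark B: refs=K C D, marked=A B C E F G K
Mark H: refs=null null, marked=A B C E F G H K
Mark D: refs=null A, marked=A B C D E F G H K
Unmarked (collected): I J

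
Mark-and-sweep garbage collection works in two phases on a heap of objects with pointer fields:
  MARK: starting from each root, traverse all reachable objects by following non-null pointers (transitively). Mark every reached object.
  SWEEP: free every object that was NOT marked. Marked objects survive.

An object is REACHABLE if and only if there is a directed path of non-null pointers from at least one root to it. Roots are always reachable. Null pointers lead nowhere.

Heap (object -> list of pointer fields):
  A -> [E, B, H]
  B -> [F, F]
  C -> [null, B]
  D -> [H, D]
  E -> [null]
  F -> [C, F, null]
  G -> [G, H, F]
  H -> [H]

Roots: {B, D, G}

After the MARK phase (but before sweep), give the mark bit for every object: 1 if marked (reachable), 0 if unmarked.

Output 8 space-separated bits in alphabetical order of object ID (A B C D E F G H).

Answer: 0 1 1 1 0 1 1 1

Derivation:
Roots: B D G
Mark B: refs=F F, marked=B
Mark D: refs=H D, marked=B D
Mark G: refs=G H F, marked=B D G
Mark F: refs=C F null, marked=B D F G
Mark H: refs=H, marked=B D F G H
Mark C: refs=null B, marked=B C D F G H
Unmarked (collected): A E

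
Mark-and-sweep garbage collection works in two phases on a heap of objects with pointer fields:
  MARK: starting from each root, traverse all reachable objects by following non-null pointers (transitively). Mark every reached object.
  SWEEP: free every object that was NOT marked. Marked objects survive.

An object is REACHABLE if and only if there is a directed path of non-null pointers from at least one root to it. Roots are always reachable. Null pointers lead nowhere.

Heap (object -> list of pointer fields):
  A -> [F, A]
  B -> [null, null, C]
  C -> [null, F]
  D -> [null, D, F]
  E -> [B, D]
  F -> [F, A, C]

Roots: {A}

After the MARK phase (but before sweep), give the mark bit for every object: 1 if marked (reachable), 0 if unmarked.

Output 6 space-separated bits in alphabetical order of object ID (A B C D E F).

Roots: A
Mark A: refs=F A, marked=A
Mark F: refs=F A C, marked=A F
Mark C: refs=null F, marked=A C F
Unmarked (collected): B D E

Answer: 1 0 1 0 0 1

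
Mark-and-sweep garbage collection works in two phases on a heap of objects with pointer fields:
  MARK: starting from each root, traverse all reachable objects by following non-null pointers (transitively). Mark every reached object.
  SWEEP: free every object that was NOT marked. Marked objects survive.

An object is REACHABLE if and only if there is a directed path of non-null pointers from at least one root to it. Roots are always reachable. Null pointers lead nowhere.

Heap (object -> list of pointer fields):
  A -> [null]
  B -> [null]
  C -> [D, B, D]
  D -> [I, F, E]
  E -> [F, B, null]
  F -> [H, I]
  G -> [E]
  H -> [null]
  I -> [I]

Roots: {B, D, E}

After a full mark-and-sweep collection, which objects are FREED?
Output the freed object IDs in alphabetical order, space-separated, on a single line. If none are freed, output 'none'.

Answer: A C G

Derivation:
Roots: B D E
Mark B: refs=null, marked=B
Mark D: refs=I F E, marked=B D
Mark E: refs=F B null, marked=B D E
Mark I: refs=I, marked=B D E I
Mark F: refs=H I, marked=B D E F I
Mark H: refs=null, marked=B D E F H I
Unmarked (collected): A C G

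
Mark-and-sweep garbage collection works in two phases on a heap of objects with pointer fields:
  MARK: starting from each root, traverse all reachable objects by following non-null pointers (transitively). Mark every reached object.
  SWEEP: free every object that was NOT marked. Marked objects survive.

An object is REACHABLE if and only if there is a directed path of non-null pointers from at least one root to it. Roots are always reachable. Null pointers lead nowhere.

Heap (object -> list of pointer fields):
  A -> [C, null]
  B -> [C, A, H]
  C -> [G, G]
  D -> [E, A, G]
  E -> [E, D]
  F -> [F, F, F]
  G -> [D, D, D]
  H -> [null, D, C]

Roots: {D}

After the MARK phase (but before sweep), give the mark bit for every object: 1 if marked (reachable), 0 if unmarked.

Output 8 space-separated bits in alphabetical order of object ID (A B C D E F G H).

Roots: D
Mark D: refs=E A G, marked=D
Mark E: refs=E D, marked=D E
Mark A: refs=C null, marked=A D E
Mark G: refs=D D D, marked=A D E G
Mark C: refs=G G, marked=A C D E G
Unmarked (collected): B F H

Answer: 1 0 1 1 1 0 1 0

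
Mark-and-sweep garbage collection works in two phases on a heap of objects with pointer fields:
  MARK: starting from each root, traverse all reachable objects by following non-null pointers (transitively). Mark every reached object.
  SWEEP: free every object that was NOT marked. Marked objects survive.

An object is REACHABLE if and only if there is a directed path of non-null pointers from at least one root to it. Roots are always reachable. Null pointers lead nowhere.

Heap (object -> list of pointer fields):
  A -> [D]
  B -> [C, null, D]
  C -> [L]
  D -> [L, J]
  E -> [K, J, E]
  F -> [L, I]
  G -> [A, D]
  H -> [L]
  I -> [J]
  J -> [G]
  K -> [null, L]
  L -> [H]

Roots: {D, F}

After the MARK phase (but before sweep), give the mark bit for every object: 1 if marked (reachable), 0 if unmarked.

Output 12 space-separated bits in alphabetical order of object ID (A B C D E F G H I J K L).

Roots: D F
Mark D: refs=L J, marked=D
Mark F: refs=L I, marked=D F
Mark L: refs=H, marked=D F L
Mark J: refs=G, marked=D F J L
Mark I: refs=J, marked=D F I J L
Mark H: refs=L, marked=D F H I J L
Mark G: refs=A D, marked=D F G H I J L
Mark A: refs=D, marked=A D F G H I J L
Unmarked (collected): B C E K

Answer: 1 0 0 1 0 1 1 1 1 1 0 1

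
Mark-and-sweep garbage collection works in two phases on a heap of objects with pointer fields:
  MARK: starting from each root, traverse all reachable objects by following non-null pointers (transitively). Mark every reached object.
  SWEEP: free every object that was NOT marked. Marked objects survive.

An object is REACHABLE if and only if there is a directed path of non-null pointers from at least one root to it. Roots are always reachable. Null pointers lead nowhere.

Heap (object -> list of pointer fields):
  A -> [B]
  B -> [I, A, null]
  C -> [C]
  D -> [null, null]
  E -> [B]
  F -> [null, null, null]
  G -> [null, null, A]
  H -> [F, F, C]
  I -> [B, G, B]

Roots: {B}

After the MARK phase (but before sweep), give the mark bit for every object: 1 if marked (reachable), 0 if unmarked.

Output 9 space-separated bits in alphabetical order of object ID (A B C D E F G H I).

Roots: B
Mark B: refs=I A null, marked=B
Mark I: refs=B G B, marked=B I
Mark A: refs=B, marked=A B I
Mark G: refs=null null A, marked=A B G I
Unmarked (collected): C D E F H

Answer: 1 1 0 0 0 0 1 0 1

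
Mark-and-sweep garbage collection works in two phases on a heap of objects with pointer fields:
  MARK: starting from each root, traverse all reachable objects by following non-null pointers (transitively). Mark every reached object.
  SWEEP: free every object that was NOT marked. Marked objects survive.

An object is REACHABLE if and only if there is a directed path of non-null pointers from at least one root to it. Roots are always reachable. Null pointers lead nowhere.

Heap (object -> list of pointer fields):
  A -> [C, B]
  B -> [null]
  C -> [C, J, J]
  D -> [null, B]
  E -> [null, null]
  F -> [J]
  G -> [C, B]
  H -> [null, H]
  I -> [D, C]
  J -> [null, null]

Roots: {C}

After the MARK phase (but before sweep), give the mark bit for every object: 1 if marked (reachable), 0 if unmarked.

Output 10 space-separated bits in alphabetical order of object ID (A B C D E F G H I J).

Roots: C
Mark C: refs=C J J, marked=C
Mark J: refs=null null, marked=C J
Unmarked (collected): A B D E F G H I

Answer: 0 0 1 0 0 0 0 0 0 1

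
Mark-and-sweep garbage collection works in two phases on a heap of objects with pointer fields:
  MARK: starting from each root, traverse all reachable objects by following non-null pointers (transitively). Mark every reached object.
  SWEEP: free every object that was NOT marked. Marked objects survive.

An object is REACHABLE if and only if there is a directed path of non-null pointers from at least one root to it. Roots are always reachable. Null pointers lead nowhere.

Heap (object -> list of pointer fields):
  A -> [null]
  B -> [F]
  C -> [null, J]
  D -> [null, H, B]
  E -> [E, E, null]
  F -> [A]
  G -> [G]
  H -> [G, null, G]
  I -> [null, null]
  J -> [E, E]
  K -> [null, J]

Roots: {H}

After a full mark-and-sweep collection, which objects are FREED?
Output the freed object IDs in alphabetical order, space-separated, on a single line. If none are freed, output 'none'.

Roots: H
Mark H: refs=G null G, marked=H
Mark G: refs=G, marked=G H
Unmarked (collected): A B C D E F I J K

Answer: A B C D E F I J K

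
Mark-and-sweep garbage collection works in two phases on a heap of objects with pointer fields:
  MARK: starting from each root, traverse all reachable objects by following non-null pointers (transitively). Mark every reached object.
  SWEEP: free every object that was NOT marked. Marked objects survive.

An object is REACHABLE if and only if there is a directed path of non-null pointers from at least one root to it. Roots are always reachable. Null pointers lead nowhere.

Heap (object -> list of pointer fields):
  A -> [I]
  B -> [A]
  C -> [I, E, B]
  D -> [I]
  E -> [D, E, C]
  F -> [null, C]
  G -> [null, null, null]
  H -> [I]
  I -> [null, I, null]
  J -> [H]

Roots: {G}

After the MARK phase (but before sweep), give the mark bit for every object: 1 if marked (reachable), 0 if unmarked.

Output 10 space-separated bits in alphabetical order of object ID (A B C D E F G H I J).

Answer: 0 0 0 0 0 0 1 0 0 0

Derivation:
Roots: G
Mark G: refs=null null null, marked=G
Unmarked (collected): A B C D E F H I J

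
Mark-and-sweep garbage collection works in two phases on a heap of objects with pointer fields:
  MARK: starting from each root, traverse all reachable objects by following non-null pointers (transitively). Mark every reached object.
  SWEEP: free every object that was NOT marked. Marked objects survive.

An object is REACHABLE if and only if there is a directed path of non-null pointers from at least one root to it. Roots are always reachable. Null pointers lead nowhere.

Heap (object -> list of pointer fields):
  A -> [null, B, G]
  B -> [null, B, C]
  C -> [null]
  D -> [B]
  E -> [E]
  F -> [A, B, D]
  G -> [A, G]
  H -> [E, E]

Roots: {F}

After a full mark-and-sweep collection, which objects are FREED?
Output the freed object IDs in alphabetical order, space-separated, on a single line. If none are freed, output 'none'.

Roots: F
Mark F: refs=A B D, marked=F
Mark A: refs=null B G, marked=A F
Mark B: refs=null B C, marked=A B F
Mark D: refs=B, marked=A B D F
Mark G: refs=A G, marked=A B D F G
Mark C: refs=null, marked=A B C D F G
Unmarked (collected): E H

Answer: E H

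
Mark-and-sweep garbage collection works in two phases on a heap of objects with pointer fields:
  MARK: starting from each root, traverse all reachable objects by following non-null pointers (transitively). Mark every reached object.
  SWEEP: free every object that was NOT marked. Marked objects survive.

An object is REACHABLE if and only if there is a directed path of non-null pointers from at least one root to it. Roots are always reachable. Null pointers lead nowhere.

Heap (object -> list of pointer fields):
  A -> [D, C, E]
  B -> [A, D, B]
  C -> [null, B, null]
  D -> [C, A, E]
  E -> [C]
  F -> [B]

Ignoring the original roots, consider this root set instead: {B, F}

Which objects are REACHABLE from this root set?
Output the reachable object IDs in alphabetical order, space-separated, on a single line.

Roots: B F
Mark B: refs=A D B, marked=B
Mark F: refs=B, marked=B F
Mark A: refs=D C E, marked=A B F
Mark D: refs=C A E, marked=A B D F
Mark C: refs=null B null, marked=A B C D F
Mark E: refs=C, marked=A B C D E F
Unmarked (collected): (none)

Answer: A B C D E F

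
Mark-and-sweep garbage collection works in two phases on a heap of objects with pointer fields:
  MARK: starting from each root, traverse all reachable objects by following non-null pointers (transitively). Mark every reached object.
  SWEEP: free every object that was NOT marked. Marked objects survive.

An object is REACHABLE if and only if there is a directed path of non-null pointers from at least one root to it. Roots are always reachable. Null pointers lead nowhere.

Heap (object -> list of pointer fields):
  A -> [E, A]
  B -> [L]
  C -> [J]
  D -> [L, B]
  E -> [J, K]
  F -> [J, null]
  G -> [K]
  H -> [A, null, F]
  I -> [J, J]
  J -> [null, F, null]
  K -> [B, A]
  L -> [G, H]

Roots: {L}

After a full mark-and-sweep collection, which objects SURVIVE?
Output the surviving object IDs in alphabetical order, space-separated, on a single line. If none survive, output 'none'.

Answer: A B E F G H J K L

Derivation:
Roots: L
Mark L: refs=G H, marked=L
Mark G: refs=K, marked=G L
Mark H: refs=A null F, marked=G H L
Mark K: refs=B A, marked=G H K L
Mark A: refs=E A, marked=A G H K L
Mark F: refs=J null, marked=A F G H K L
Mark B: refs=L, marked=A B F G H K L
Mark E: refs=J K, marked=A B E F G H K L
Mark J: refs=null F null, marked=A B E F G H J K L
Unmarked (collected): C D I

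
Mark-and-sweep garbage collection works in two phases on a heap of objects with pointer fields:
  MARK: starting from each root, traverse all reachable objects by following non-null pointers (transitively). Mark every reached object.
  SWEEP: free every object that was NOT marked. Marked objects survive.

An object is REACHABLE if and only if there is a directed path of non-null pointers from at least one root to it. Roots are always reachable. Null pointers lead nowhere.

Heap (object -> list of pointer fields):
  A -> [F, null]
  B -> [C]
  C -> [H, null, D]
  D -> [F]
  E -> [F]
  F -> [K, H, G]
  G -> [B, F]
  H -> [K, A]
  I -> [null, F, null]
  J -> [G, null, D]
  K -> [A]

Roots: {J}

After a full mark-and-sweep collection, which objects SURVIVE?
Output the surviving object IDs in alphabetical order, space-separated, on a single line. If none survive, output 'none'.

Answer: A B C D F G H J K

Derivation:
Roots: J
Mark J: refs=G null D, marked=J
Mark G: refs=B F, marked=G J
Mark D: refs=F, marked=D G J
Mark B: refs=C, marked=B D G J
Mark F: refs=K H G, marked=B D F G J
Mark C: refs=H null D, marked=B C D F G J
Mark K: refs=A, marked=B C D F G J K
Mark H: refs=K A, marked=B C D F G H J K
Mark A: refs=F null, marked=A B C D F G H J K
Unmarked (collected): E I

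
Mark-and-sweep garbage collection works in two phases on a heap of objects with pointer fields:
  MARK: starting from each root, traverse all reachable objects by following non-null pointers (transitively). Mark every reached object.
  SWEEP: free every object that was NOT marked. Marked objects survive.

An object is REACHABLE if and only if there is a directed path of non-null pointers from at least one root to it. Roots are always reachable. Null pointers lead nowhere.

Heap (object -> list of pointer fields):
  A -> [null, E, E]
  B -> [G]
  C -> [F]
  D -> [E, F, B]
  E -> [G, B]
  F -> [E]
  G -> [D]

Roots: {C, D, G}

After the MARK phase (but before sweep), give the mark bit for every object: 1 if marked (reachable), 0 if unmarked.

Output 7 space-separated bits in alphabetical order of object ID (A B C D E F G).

Answer: 0 1 1 1 1 1 1

Derivation:
Roots: C D G
Mark C: refs=F, marked=C
Mark D: refs=E F B, marked=C D
Mark G: refs=D, marked=C D G
Mark F: refs=E, marked=C D F G
Mark E: refs=G B, marked=C D E F G
Mark B: refs=G, marked=B C D E F G
Unmarked (collected): A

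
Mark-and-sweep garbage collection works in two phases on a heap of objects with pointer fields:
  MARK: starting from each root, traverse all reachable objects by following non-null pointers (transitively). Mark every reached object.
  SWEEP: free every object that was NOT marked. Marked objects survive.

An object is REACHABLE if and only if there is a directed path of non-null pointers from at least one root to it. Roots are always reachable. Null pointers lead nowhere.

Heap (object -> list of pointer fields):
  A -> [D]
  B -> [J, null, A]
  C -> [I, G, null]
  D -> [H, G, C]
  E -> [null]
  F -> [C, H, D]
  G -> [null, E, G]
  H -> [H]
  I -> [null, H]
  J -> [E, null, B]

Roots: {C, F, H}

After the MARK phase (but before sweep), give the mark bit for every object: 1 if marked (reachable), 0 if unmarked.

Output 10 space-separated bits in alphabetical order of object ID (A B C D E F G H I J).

Answer: 0 0 1 1 1 1 1 1 1 0

Derivation:
Roots: C F H
Mark C: refs=I G null, marked=C
Mark F: refs=C H D, marked=C F
Mark H: refs=H, marked=C F H
Mark I: refs=null H, marked=C F H I
Mark G: refs=null E G, marked=C F G H I
Mark D: refs=H G C, marked=C D F G H I
Mark E: refs=null, marked=C D E F G H I
Unmarked (collected): A B J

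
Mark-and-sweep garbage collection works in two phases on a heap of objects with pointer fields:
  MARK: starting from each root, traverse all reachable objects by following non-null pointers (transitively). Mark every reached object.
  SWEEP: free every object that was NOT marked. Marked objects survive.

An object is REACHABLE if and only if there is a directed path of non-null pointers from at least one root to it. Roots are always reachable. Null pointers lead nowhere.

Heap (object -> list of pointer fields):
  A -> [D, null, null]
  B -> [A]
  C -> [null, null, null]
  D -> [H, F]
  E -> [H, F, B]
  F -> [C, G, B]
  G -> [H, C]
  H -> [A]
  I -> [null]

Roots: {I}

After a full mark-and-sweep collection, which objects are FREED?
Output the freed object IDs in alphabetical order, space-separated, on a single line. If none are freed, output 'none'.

Answer: A B C D E F G H

Derivation:
Roots: I
Mark I: refs=null, marked=I
Unmarked (collected): A B C D E F G H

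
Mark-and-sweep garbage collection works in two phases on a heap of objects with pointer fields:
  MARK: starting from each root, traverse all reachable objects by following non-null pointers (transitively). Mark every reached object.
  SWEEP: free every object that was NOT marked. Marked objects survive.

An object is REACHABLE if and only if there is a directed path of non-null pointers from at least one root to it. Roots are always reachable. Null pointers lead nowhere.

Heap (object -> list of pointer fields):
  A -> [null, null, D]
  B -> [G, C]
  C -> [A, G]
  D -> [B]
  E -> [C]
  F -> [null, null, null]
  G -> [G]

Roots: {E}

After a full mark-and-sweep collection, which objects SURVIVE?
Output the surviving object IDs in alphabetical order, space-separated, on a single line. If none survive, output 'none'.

Roots: E
Mark E: refs=C, marked=E
Mark C: refs=A G, marked=C E
Mark A: refs=null null D, marked=A C E
Mark G: refs=G, marked=A C E G
Mark D: refs=B, marked=A C D E G
Mark B: refs=G C, marked=A B C D E G
Unmarked (collected): F

Answer: A B C D E G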